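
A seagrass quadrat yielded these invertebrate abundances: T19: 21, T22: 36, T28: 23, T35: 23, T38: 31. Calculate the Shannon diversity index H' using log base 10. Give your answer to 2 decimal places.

0.69

Total N = 21+36+23+23+31 = 134, so the proportions are 0.1567, 0.2687, 0.1716, 0.1716, 0.2313 (working shown to 4 dp, full precision carried).
Each pᵢ log₁₀ pᵢ term: 0.1567×(-0.8049)=-0.1261, 0.2687×(-0.5708)=-0.1533, 0.1716×(-0.7654)=-0.1314, 0.1716×(-0.7654)=-0.1314, 0.2313×(-0.6357)=-0.1471.
Sum = -0.6893, so H' = 0.69.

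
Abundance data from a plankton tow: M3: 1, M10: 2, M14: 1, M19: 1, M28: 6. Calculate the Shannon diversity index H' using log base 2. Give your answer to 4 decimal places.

Total N = 1+2+1+1+6 = 11, so the proportions are 0.090909, 0.181818, 0.090909, 0.090909, 0.545455 (working shown to 6 dp, full precision carried).
Each pᵢ log₂ pᵢ term: 0.090909×(-3.459432)=-0.314494, 0.181818×(-2.459432)=-0.447169, 0.090909×(-3.459432)=-0.314494, 0.090909×(-3.459432)=-0.314494, 0.545455×(-0.874469)=-0.476983.
Sum = -1.867634, so H' = 1.8676.

1.8676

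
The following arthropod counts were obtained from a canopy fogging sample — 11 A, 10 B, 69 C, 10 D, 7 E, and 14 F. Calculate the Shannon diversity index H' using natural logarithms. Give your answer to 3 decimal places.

Total N = 11+10+69+10+7+14 = 121, so the proportions are 0.09091, 0.08264, 0.57025, 0.08264, 0.05785, 0.1157 (working shown to 5 dp, full precision carried).
Each pᵢ ln pᵢ term: 0.09091×(-2.39790)=-0.21799, 0.08264×(-2.49321)=-0.20605, 0.57025×(-0.56168)=-0.32030, 0.08264×(-2.49321)=-0.20605, 0.05785×(-2.84988)=-0.16487, 0.1157×(-2.15673)=-0.24954.
Sum = -1.36480, so H' = 1.365.

1.365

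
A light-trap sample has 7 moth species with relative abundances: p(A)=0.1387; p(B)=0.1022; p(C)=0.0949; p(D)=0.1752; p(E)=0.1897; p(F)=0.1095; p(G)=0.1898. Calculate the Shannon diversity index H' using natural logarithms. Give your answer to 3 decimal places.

1.909

Each pᵢ ln pᵢ term (working shown to 5 dp, full precision carried): 0.1387×(-1.97544)=-0.27399, 0.1022×(-2.28082)=-0.23310, 0.0949×(-2.35493)=-0.22348, 0.1752×(-1.74183)=-0.30517, 0.1897×(-1.66231)=-0.31534, 0.1095×(-2.21183)=-0.24220, 0.1898×(-1.66178)=-0.31541.
Sum = -1.90869, so H' = 1.909.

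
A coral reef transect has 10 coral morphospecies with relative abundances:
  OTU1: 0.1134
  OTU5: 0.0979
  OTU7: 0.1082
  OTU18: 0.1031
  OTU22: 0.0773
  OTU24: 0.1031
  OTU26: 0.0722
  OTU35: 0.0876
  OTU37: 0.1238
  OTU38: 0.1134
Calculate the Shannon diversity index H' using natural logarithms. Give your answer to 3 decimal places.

2.290

Each pᵢ ln pᵢ term (working shown to 5 dp, full precision carried): 0.1134×(-2.17683)=-0.24685, 0.0979×(-2.32381)=-0.22750, 0.1082×(-2.22377)=-0.24061, 0.1031×(-2.27206)=-0.23425, 0.0773×(-2.56006)=-0.19789, 0.1031×(-2.27206)=-0.23425, 0.0722×(-2.62832)=-0.18976, 0.0876×(-2.43497)=-0.21330, 0.1238×(-2.08909)=-0.25863, 0.1134×(-2.17683)=-0.24685.
Sum = -2.28991, so H' = 2.290.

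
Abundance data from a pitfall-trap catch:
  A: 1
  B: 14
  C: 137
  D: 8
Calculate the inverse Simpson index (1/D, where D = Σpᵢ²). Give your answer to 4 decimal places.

Total N = 1+14+137+8 = 160, so the proportions are 0.00625, 0.0875, 0.85625, 0.05 (working shown to 7 dp, full precision carried).
D = 0.00625² + 0.0875² + 0.85625² + 0.05² = 0.0000391 + 0.0076562 + 0.7331641 + 0.0025000 = 0.7433594.
So 1/D = 1.345244, i.e. 1.3452 to 4 decimal places.

1.3452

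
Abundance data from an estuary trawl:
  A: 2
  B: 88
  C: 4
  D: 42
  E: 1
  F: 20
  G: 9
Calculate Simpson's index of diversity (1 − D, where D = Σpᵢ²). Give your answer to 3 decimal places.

0.637

Total N = 2+88+4+42+1+20+9 = 166, so the proportions are 0.01205, 0.53012, 0.0241, 0.25301, 0.00602, 0.12048, 0.05422 (working shown to 5 dp, full precision carried).
D = 0.01205² + 0.53012² + 0.0241² + 0.25301² + 0.00602² + 0.12048² + 0.05422² = 0.00015 + 0.28103 + 0.00058 + 0.06402 + 0.00004 + 0.01452 + 0.00294 = 0.36326.
So 1 − D = 0.63674, i.e. 0.637 to 3 decimal places.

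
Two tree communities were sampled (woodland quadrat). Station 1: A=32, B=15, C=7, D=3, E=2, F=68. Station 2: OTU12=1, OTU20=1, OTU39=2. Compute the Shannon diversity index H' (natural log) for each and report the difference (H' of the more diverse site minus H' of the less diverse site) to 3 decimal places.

Station 1: N=127, proportions 0.25197, 0.11811, 0.05512, 0.02362, 0.01575, 0.53543, giving H' = 1.24770 (working shown to 5 dp, full precision carried).
Station 2: N=4, proportions 0.25, 0.25, 0.5, giving H' = 1.03972.
Difference = |1.24770 − 1.03972| = 0.20798, i.e. 0.208 to 3 decimal places.

0.208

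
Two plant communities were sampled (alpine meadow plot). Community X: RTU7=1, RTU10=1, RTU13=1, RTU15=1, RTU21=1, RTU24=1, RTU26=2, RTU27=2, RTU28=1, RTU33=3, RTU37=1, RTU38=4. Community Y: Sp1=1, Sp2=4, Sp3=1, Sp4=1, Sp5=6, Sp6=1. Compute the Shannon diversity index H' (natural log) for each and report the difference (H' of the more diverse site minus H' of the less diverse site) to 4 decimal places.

Community X: N=19, proportions 0.0526316, 0.0526316, 0.0526316, 0.0526316, 0.0526316, 0.0526316, 0.1052632, 0.1052632, 0.0526316, 0.1578947, 0.0526316, 0.2105263, giving H' = 2.3331967 (working shown to 7 dp, full precision carried).
Community Y: N=14, proportions 0.0714286, 0.2857143, 0.0714286, 0.0714286, 0.4285714, 0.0714286, giving H' = 1.4750763.
Difference = |2.3331967 − 1.4750763| = 0.8581204, i.e. 0.8581 to 4 decimal places.

0.8581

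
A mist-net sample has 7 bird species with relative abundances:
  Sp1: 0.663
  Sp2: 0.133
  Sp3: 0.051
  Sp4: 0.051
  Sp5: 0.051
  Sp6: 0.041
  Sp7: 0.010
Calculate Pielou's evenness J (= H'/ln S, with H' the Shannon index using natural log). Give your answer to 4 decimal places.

H' = −Σ pᵢ ln pᵢ = −((-0.272480) + (-0.268315) + (-0.151772) + (-0.151772) + (-0.151772) + (-0.130962) + (-0.046052)) = 1.173125 (working shown to 6 dp, full precision carried).
With S = 7 species, ln S = 1.945910, so J = 1.173125/1.945910 = 0.602867, i.e. 0.6029 to 4 decimal places.

0.6029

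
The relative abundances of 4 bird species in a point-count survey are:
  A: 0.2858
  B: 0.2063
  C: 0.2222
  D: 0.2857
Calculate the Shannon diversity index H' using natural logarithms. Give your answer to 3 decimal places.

1.376

Each pᵢ ln pᵢ term (working shown to 5 dp, full precision carried): 0.2858×(-1.25246)=-0.35795, 0.2063×(-1.57842)=-0.32563, 0.2222×(-1.50418)=-0.33423, 0.2857×(-1.25281)=-0.35793.
Sum = -1.37574, so H' = 1.376.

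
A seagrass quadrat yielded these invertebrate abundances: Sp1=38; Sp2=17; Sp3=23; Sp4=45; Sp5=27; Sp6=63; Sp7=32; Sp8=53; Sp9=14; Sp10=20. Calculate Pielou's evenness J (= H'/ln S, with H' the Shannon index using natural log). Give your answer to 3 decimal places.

Total N = 38+17+23+45+27+63+32+53+14+20 = 332, so the proportions are 0.11446, 0.0512, 0.06928, 0.13554, 0.08133, 0.18976, 0.09639, 0.15964, 0.04217, 0.06024 (working shown to 5 dp, full precision carried).
H' = −Σ pᵢ ln pᵢ = −((-0.24809) + (-0.15218) + (-0.18494) + (-0.27088) + (-0.20407) + (-0.31538) + (-0.22548) + (-0.29291) + (-0.13351) + (-0.16924)) = 2.19669.
With S = 10 species, ln S = 2.30259, so J = 2.19669/2.30259 = 0.95401, i.e. 0.954 to 3 decimal places.

0.954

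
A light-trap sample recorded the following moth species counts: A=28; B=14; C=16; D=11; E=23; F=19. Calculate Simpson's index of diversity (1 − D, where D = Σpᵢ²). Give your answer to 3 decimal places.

0.818

Total N = 28+14+16+11+23+19 = 111, so the proportions are 0.25225, 0.12613, 0.14414, 0.0991, 0.20721, 0.17117 (working shown to 5 dp, full precision carried).
D = 0.25225² + 0.12613² + 0.14414² + 0.0991² + 0.20721² + 0.17117² = 0.06363 + 0.01591 + 0.02078 + 0.00982 + 0.04293 + 0.02930 = 0.18237.
So 1 − D = 0.81763, i.e. 0.818 to 3 decimal places.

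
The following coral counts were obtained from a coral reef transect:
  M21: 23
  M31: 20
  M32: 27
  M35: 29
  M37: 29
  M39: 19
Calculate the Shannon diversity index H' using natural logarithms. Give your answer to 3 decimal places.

Total N = 23+20+27+29+29+19 = 147, so the proportions are 0.15646, 0.13605, 0.18367, 0.19728, 0.19728, 0.12925 (working shown to 5 dp, full precision carried).
Each pᵢ ln pᵢ term: 0.15646×(-1.85494)=-0.29023, 0.13605×(-1.99470)=-0.27139, 0.18367×(-1.69460)=-0.31125, 0.19728×(-1.62314)=-0.32021, 0.19728×(-1.62314)=-0.32021, 0.12925×(-2.04599)=-0.26445.
Sum = -1.77774, so H' = 1.778.

1.778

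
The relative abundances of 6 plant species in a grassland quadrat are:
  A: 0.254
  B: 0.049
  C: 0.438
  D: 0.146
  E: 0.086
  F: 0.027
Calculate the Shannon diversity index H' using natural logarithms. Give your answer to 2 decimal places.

1.45

Each pᵢ ln pᵢ term (working shown to 4 dp, full precision carried): 0.254×(-1.3704)=-0.3481, 0.049×(-3.0159)=-0.1478, 0.438×(-0.8255)=-0.3616, 0.146×(-1.9241)=-0.2809, 0.086×(-2.4534)=-0.2110, 0.027×(-3.6119)=-0.0975.
Sum = -1.4469, so H' = 1.45.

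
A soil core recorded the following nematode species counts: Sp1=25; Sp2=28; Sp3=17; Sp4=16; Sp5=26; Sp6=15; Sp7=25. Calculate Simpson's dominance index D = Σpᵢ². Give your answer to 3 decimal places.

Total N = 25+28+17+16+26+15+25 = 152, so the proportions are 0.16447, 0.18421, 0.11184, 0.10526, 0.17105, 0.09868, 0.16447 (working shown to 5 dp, full precision carried).
D = 0.16447² + 0.18421² + 0.11184² + 0.10526² + 0.17105² + 0.09868² + 0.16447² = 0.02705 + 0.03393 + 0.01251 + 0.01108 + 0.02926 + 0.00974 + 0.02705 = 0.15062.
To 3 decimal places, D = 0.151.

0.151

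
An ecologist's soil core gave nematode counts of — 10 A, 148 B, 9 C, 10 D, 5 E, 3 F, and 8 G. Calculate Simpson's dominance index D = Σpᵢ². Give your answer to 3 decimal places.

0.598

Total N = 10+148+9+10+5+3+8 = 193, so the proportions are 0.05181, 0.76684, 0.04663, 0.05181, 0.02591, 0.01554, 0.04145 (working shown to 5 dp, full precision carried).
D = 0.05181² + 0.76684² + 0.04663² + 0.05181² + 0.02591² + 0.01554² + 0.04145² = 0.00268 + 0.58804 + 0.00217 + 0.00268 + 0.00067 + 0.00024 + 0.00172 = 0.59822.
To 3 decimal places, D = 0.598.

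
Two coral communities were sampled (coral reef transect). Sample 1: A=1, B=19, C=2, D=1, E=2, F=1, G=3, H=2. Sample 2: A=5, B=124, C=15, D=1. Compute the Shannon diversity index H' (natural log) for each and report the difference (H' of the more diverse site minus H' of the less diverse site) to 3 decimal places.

Sample 1: N=31, proportions 0.03226, 0.6129, 0.06452, 0.03226, 0.06452, 0.03226, 0.09677, 0.06452, giving H' = 1.38886 (working shown to 5 dp, full precision carried).
Sample 2: N=145, proportions 0.03448, 0.85517, 0.10345, 0.0069, giving H' = 0.51892.
Difference = |1.38886 − 0.51892| = 0.86994, i.e. 0.870 to 3 decimal places.

0.870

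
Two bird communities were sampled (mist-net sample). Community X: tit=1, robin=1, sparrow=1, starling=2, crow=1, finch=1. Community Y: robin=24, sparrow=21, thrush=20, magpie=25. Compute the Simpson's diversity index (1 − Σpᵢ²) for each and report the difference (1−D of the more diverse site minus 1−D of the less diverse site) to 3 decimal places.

Community X: N=7, proportions 0.14286, 0.14286, 0.14286, 0.28571, 0.14286, 0.14286, giving 1−D = 0.81633 (working shown to 5 dp, full precision carried).
Community Y: N=90, proportions 0.26667, 0.23333, 0.22222, 0.27778, giving 1−D = 0.74790.
Difference = |0.81633 − 0.74790| = 0.06843, i.e. 0.068 to 3 decimal places.

0.068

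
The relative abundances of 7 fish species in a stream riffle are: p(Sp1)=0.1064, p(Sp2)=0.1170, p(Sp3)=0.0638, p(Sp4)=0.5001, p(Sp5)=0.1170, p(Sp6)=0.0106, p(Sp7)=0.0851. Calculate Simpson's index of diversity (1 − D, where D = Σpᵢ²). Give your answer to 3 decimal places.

0.700

D = 0.1064² + 0.117² + 0.0638² + 0.5001² + 0.117² + 0.0106² + 0.0851² = 0.01132 + 0.01369 + 0.00407 + 0.25010 + 0.01369 + 0.00011 + 0.00724 = 0.30022 (working shown to 5 dp, full precision carried).
So 1 − D = 0.69978, i.e. 0.700 to 3 decimal places.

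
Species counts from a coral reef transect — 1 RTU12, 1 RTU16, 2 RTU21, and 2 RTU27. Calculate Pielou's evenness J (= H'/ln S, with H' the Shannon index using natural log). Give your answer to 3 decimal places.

0.959

Total N = 1+1+2+2 = 6, so the proportions are 0.16667, 0.16667, 0.33333, 0.33333 (working shown to 5 dp, full precision carried).
H' = −Σ pᵢ ln pᵢ = −((-0.29863) + (-0.29863) + (-0.36620) + (-0.36620)) = 1.32966.
With S = 4 species, ln S = 1.38629, so J = 1.32966/1.38629 = 0.95915, i.e. 0.959 to 3 decimal places.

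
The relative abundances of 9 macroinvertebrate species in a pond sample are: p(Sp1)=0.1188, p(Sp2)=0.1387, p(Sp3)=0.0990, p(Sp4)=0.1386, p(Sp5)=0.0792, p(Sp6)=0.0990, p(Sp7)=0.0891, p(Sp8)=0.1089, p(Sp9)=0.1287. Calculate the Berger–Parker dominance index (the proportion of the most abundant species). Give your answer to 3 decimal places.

0.139

The largest proportion is 0.1387, i.e. d = 0.139 to 3 decimal places.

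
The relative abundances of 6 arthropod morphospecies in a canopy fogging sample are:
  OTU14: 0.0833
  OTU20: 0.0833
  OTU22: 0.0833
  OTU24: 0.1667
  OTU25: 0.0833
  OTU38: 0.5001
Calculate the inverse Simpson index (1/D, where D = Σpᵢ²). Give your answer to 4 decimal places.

3.2718

D = 0.0833² + 0.0833² + 0.0833² + 0.1667² + 0.0833² + 0.5001² = 0.00693889 + 0.00693889 + 0.00693889 + 0.02778889 + 0.00693889 + 0.25010001 = 0.30564446 (working shown to 8 dp, full precision carried).
So 1/D = 3.271775, i.e. 3.2718 to 4 decimal places.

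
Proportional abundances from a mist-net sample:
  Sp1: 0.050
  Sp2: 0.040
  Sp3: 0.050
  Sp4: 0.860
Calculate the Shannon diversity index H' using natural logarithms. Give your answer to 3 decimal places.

Each pᵢ ln pᵢ term (working shown to 5 dp, full precision carried): 0.05×(-2.99573)=-0.14979, 0.04×(-3.21888)=-0.12876, 0.05×(-2.99573)=-0.14979, 0.86×(-0.15082)=-0.12971.
Sum = -0.55804, so H' = 0.558.

0.558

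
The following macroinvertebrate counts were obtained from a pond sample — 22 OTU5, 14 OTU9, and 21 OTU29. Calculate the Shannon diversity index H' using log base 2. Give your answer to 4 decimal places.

Total N = 22+14+21 = 57, so the proportions are 0.385965, 0.245614, 0.368421 (working shown to 6 dp, full precision carried).
Each pᵢ log₂ pᵢ term: 0.385965×(-1.373458)=-0.530107, 0.245614×(-2.025535)=-0.497500, 0.368421×(-1.440573)=-0.530737.
Sum = -1.558344, so H' = 1.5583.

1.5583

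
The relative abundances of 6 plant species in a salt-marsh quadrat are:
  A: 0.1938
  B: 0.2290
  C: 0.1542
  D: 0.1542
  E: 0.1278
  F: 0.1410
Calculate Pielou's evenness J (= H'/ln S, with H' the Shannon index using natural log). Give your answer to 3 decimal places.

H' = −Σ pᵢ ln pᵢ = −((-0.31801) + (-0.33755) + (-0.28828) + (-0.28828) + (-0.26292) + (-0.27622)) = 1.77126 (working shown to 5 dp, full precision carried).
With S = 6 species, ln S = 1.79176, so J = 1.77126/1.79176 = 0.98856, i.e. 0.989 to 3 decimal places.

0.989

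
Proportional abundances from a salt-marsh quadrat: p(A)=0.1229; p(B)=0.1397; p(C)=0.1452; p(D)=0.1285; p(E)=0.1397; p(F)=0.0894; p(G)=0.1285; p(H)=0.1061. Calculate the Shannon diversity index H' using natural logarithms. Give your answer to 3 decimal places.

2.069

Each pᵢ ln pᵢ term (working shown to 5 dp, full precision carried): 0.1229×(-2.09638)=-0.25765, 0.1397×(-1.96826)=-0.27497, 0.1452×(-1.92964)=-0.28018, 0.1285×(-2.05183)=-0.26366, 0.1397×(-1.96826)=-0.27497, 0.0894×(-2.41463)=-0.21587, 0.1285×(-2.05183)=-0.26366, 0.1061×(-2.24337)=-0.23802.
Sum = -2.06897, so H' = 2.069.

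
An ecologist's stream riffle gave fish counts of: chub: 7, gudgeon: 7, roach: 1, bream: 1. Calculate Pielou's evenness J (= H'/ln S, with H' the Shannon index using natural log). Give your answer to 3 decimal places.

0.772

Total N = 7+7+1+1 = 16, so the proportions are 0.4375, 0.4375, 0.0625, 0.0625 (working shown to 5 dp, full precision carried).
H' = −Σ pᵢ ln pᵢ = −((-0.36167) + (-0.36167) + (-0.17329) + (-0.17329)) = 1.06992.
With S = 4 species, ln S = 1.38629, so J = 1.06992/1.38629 = 0.77178, i.e. 0.772 to 3 decimal places.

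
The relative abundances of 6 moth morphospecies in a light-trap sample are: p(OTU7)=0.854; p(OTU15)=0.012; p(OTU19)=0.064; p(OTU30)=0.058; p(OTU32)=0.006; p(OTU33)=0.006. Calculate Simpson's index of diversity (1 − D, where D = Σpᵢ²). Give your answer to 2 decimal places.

D = 0.854² + 0.012² + 0.064² + 0.058² + 0.006² + 0.006² = 0.7293 + 0.0001 + 0.0041 + 0.0034 + 0.0000 + 0.0000 = 0.7370 (working shown to 4 dp, full precision carried).
So 1 − D = 0.2630, i.e. 0.26 to 2 decimal places.

0.26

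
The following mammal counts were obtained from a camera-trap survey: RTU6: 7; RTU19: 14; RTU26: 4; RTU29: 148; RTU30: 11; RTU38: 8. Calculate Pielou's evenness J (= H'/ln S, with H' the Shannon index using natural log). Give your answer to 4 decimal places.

Total N = 7+14+4+148+11+8 = 192, so the proportions are 0.036458, 0.072917, 0.020833, 0.770833, 0.057292, 0.041667 (working shown to 6 dp, full precision carried).
H' = −Σ pᵢ ln pᵢ = −((-0.120735) + (-0.190928) + (-0.080650) + (-0.200635) + (-0.163831) + (-0.132419)) = 0.889198.
With S = 6 species, ln S = 1.791759, so J = 0.889198/1.791759 = 0.496271, i.e. 0.4963 to 4 decimal places.

0.4963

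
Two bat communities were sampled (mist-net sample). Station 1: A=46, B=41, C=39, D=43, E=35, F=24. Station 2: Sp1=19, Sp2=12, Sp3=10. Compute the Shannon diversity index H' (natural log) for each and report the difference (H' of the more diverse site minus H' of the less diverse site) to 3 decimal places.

Station 1: N=228, proportions 0.20175, 0.17982, 0.17105, 0.1886, 0.15351, 0.10526, giving H' = 1.77279 (working shown to 5 dp, full precision carried).
Station 2: N=41, proportions 0.46341, 0.29268, 0.2439, giving H' = 1.06018.
Difference = |1.77279 − 1.06018| = 0.71261, i.e. 0.713 to 3 decimal places.

0.713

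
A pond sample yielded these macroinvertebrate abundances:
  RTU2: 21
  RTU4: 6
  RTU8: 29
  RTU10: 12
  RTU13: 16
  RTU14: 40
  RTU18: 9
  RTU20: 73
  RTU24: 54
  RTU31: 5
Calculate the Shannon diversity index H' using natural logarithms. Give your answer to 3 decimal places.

Total N = 21+6+29+12+16+40+9+73+54+5 = 265, so the proportions are 0.07925, 0.02264, 0.10943, 0.04528, 0.06038, 0.15094, 0.03396, 0.27547, 0.20377, 0.01887 (working shown to 5 dp, full precision carried).
Each pᵢ ln pᵢ term: 0.07925×(-2.53521)=-0.20090, 0.02264×(-3.78797)=-0.08577, 0.10943×(-2.21243)=-0.24212, 0.04528×(-3.09482)=-0.14014, 0.06038×(-2.80714)=-0.16949, 0.15094×(-1.89085)=-0.28541, 0.03396×(-3.38251)=-0.11488, 0.27547×(-1.28927)=-0.35516, 0.20377×(-1.59075)=-0.32415, 0.01887×(-3.97029)=-0.07491.
Sum = -1.99292, so H' = 1.993.

1.993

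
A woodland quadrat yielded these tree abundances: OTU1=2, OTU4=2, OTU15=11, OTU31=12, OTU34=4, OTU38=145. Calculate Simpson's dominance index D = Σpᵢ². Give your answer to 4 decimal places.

0.6881

Total N = 2+2+11+12+4+145 = 176, so the proportions are 0.011364, 0.011364, 0.0625, 0.068182, 0.022727, 0.823864 (working shown to 6 dp, full precision carried).
D = 0.011364² + 0.011364² + 0.0625² + 0.068182² + 0.022727² + 0.823864² = 0.000129 + 0.000129 + 0.003906 + 0.004649 + 0.000517 + 0.678751 = 0.688081.
To 4 decimal places, D = 0.6881.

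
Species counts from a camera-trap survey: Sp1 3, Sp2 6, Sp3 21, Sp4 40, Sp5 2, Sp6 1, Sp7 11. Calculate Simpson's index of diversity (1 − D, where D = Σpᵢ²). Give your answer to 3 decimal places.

0.687

Total N = 3+6+21+40+2+1+11 = 84, so the proportions are 0.03571, 0.07143, 0.25, 0.47619, 0.02381, 0.0119, 0.13095 (working shown to 5 dp, full precision carried).
D = 0.03571² + 0.07143² + 0.25² + 0.47619² + 0.02381² + 0.0119² + 0.13095² = 0.00128 + 0.00510 + 0.06250 + 0.22676 + 0.00057 + 0.00014 + 0.01715 = 0.31349.
So 1 − D = 0.68651, i.e. 0.687 to 3 decimal places.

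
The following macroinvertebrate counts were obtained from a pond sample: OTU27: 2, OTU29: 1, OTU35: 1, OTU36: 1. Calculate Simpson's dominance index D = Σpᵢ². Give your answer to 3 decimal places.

0.280

Total N = 2+1+1+1 = 5, so the proportions are 0.4, 0.2, 0.2, 0.2 (working shown to 5 dp, full precision carried).
D = 0.4² + 0.2² + 0.2² + 0.2² = 0.16000 + 0.04000 + 0.04000 + 0.04000 = 0.28000.
To 3 decimal places, D = 0.280.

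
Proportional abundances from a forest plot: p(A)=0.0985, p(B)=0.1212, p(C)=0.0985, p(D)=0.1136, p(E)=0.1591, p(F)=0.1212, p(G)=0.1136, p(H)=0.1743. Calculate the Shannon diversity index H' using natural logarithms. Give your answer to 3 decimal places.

2.059

Each pᵢ ln pᵢ term (working shown to 5 dp, full precision carried): 0.0985×(-2.31770)=-0.22829, 0.1212×(-2.11031)=-0.25577, 0.0985×(-2.31770)=-0.22829, 0.1136×(-2.17507)=-0.24709, 0.1591×(-1.83822)=-0.29246, 0.1212×(-2.11031)=-0.25577, 0.1136×(-2.17507)=-0.24709, 0.1743×(-1.74698)=-0.30450.
Sum = -2.05926, so H' = 2.059.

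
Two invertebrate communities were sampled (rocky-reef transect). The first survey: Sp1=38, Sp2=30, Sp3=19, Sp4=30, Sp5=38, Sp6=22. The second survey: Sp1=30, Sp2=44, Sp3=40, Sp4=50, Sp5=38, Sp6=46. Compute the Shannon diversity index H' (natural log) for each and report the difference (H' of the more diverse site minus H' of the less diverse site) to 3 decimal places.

The first survey: N=177, proportions 0.214689, 0.169492, 0.107345, 0.169492, 0.214689, 0.124294, giving H' = 1.761033 (working shown to 6 dp, full precision carried).
The second survey: N=248, proportions 0.120968, 0.177419, 0.16129, 0.201613, 0.153226, 0.185484, giving H' = 1.779387.
Difference = |1.761033 − 1.779387| = 0.018354, i.e. 0.018 to 3 decimal places.

0.018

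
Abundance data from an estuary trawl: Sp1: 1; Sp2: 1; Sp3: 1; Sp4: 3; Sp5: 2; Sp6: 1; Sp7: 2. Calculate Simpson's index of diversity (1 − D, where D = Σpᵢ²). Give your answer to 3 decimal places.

Total N = 1+1+1+3+2+1+2 = 11, so the proportions are 0.09091, 0.09091, 0.09091, 0.27273, 0.18182, 0.09091, 0.18182 (working shown to 5 dp, full precision carried).
D = 0.09091² + 0.09091² + 0.09091² + 0.27273² + 0.18182² + 0.09091² + 0.18182² = 0.00826 + 0.00826 + 0.00826 + 0.07438 + 0.03306 + 0.00826 + 0.03306 = 0.17355.
So 1 − D = 0.82645, i.e. 0.826 to 3 decimal places.

0.826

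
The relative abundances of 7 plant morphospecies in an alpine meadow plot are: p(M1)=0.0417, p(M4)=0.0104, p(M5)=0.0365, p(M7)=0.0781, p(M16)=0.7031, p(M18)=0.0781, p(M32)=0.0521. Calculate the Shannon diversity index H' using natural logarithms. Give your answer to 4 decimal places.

Each pᵢ ln pᵢ term (working shown to 6 dp, full precision carried): 0.0417×(-3.177254)=-0.132491, 0.0104×(-4.565949)=-0.047486, 0.0365×(-3.310443)=-0.120831, 0.0781×(-2.549765)=-0.199137, 0.7031×(-0.352256)=-0.247671, 0.0781×(-2.549765)=-0.199137, 0.0521×(-2.954590)=-0.153934.
Sum = -1.100687, so H' = 1.1007.

1.1007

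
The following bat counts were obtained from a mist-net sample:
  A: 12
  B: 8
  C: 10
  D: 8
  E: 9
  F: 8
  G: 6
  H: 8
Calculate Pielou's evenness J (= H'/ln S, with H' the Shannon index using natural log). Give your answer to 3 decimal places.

Total N = 12+8+10+8+9+8+6+8 = 69, so the proportions are 0.17391, 0.11594, 0.14493, 0.11594, 0.13043, 0.11594, 0.08696, 0.11594 (working shown to 5 dp, full precision carried).
H' = −Σ pᵢ ln pᵢ = −((-0.30421) + (-0.24982) + (-0.27993) + (-0.24982) + (-0.26568) + (-0.24982) + (-0.21238) + (-0.24982)) = 2.06146.
With S = 8 species, ln S = 2.07944, so J = 2.06146/2.07944 = 0.99135, i.e. 0.991 to 3 decimal places.

0.991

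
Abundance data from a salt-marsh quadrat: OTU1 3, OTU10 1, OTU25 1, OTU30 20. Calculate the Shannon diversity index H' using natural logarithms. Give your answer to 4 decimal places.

Total N = 3+1+1+20 = 25, so the proportions are 0.12, 0.04, 0.04, 0.8 (working shown to 6 dp, full precision carried).
Each pᵢ ln pᵢ term: 0.12×(-2.120264)=-0.254432, 0.04×(-3.218876)=-0.128755, 0.04×(-3.218876)=-0.128755, 0.8×(-0.223144)=-0.178515.
Sum = -0.690457, so H' = 0.6905.

0.6905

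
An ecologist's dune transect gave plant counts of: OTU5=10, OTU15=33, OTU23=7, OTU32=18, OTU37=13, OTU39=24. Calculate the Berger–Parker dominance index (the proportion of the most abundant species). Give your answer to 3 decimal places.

Total N = 10+33+7+18+13+24 = 105, so the proportions are 0.09524, 0.31429, 0.06667, 0.17143, 0.12381, 0.22857 (working shown to 5 dp, full precision carried).
The largest proportion is 0.31429, i.e. d = 0.314 to 3 decimal places.

0.314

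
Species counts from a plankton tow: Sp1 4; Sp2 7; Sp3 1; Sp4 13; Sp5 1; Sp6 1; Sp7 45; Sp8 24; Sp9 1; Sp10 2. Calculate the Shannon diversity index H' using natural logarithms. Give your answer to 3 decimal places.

1.550

Total N = 4+7+1+13+1+1+45+24+1+2 = 99, so the proportions are 0.0404, 0.07071, 0.0101, 0.13131, 0.0101, 0.0101, 0.45455, 0.24242, 0.0101, 0.0202 (working shown to 5 dp, full precision carried).
Each pᵢ ln pᵢ term: 0.0404×(-3.20883)=-0.12965, 0.07071×(-2.64921)=-0.18732, 0.0101×(-4.59512)=-0.04642, 0.13131×(-2.03017)=-0.26659, 0.0101×(-4.59512)=-0.04642, 0.0101×(-4.59512)=-0.04642, 0.45455×(-0.78846)=-0.35839, 0.24242×(-1.41707)=-0.34353, 0.0101×(-4.59512)=-0.04642, 0.0202×(-3.90197)=-0.07883.
Sum = -1.54997, so H' = 1.550.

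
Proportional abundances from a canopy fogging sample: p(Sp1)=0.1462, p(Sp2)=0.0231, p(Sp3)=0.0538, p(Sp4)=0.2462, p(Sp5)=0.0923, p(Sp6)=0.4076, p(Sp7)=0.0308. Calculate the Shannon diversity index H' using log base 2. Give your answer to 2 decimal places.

Each pᵢ log₂ pᵢ term (working shown to 4 dp, full precision carried): 0.1462×(-2.7740)=-0.4056, 0.0231×(-5.4360)=-0.1256, 0.0538×(-4.2163)=-0.2268, 0.2462×(-2.0221)=-0.4978, 0.0923×(-3.4375)=-0.3173, 0.4076×(-1.2948)=-0.5277, 0.0308×(-5.0209)=-0.1546.
Sum = -2.2555, so H' = 2.26.

2.26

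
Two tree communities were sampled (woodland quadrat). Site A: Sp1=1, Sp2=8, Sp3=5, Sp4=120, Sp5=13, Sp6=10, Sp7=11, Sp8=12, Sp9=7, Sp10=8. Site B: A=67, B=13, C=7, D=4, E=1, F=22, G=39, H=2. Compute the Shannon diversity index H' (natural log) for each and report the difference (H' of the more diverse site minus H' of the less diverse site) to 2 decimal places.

Site A: N=195, proportions 0.00513, 0.04103, 0.02564, 0.61538, 0.06667, 0.05128, 0.05641, 0.06154, 0.0359, 0.04103, giving H' = 1.46785 (working shown to 5 dp, full precision carried).
Site B: N=155, proportions 0.43226, 0.08387, 0.04516, 0.02581, 0.00645, 0.14194, 0.25161, 0.0129, giving H' = 1.51766.
Difference = |1.46785 − 1.51766| = 0.04981, i.e. 0.05 to 2 decimal places.

0.05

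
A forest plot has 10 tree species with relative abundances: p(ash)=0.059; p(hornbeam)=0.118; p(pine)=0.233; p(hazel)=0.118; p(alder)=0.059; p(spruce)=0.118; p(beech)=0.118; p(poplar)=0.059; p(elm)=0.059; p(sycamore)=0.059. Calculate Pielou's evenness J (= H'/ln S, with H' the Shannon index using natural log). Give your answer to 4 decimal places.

0.9481

H' = −Σ pᵢ ln pᵢ = −((-0.166983) + (-0.252174) + (-0.339415) + (-0.252174) + (-0.166983) + (-0.252174) + (-0.252174) + (-0.166983) + (-0.166983) + (-0.166983)) = 2.183027 (working shown to 6 dp, full precision carried).
With S = 10 species, ln S = 2.302585, so J = 2.183027/2.302585 = 0.948076, i.e. 0.9481 to 4 decimal places.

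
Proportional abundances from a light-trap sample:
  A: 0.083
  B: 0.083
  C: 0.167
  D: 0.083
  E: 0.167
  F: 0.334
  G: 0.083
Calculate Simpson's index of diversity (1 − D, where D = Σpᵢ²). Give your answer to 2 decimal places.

0.81

D = 0.083² + 0.083² + 0.167² + 0.083² + 0.167² + 0.334² + 0.083² = 0.0069 + 0.0069 + 0.0279 + 0.0069 + 0.0279 + 0.1116 + 0.0069 = 0.1949 (working shown to 4 dp, full precision carried).
So 1 − D = 0.8051, i.e. 0.81 to 2 decimal places.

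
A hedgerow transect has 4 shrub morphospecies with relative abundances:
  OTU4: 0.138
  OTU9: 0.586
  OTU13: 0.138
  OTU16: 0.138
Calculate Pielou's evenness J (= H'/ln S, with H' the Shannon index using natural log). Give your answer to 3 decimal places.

H' = −Σ pᵢ ln pᵢ = −((-0.27331) + (-0.31318) + (-0.27331) + (-0.27331)) = 1.13311 (working shown to 5 dp, full precision carried).
With S = 4 species, ln S = 1.38629, so J = 1.13311/1.38629 = 0.81736, i.e. 0.817 to 3 decimal places.

0.817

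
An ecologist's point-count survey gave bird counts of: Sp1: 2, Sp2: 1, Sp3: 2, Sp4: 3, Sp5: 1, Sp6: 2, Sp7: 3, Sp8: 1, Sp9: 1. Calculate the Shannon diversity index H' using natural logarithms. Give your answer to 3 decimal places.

Total N = 2+1+2+3+1+2+3+1+1 = 16, so the proportions are 0.125, 0.0625, 0.125, 0.1875, 0.0625, 0.125, 0.1875, 0.0625, 0.0625 (working shown to 5 dp, full precision carried).
Each pᵢ ln pᵢ term: 0.125×(-2.07944)=-0.25993, 0.0625×(-2.77259)=-0.17329, 0.125×(-2.07944)=-0.25993, 0.1875×(-1.67398)=-0.31387, 0.0625×(-2.77259)=-0.17329, 0.125×(-2.07944)=-0.25993, 0.1875×(-1.67398)=-0.31387, 0.0625×(-2.77259)=-0.17329, 0.0625×(-2.77259)=-0.17329.
Sum = -2.10068, so H' = 2.101.

2.101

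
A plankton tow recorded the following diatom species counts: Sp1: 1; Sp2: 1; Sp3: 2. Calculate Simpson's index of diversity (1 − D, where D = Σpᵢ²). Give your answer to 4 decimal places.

Total N = 1+1+2 = 4, so the proportions are 0.25, 0.25, 0.5 (working shown to 6 dp, full precision carried).
D = 0.25² + 0.25² + 0.5² = 0.062500 + 0.062500 + 0.250000 = 0.375000.
So 1 − D = 0.625000, i.e. 0.6250 to 4 decimal places.

0.6250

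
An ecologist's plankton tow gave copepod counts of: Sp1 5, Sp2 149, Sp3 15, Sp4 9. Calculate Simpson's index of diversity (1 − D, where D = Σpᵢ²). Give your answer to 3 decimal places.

Total N = 5+149+15+9 = 178, so the proportions are 0.02809, 0.83708, 0.08427, 0.05056 (working shown to 5 dp, full precision carried).
D = 0.02809² + 0.83708² + 0.08427² + 0.05056² = 0.00079 + 0.70070 + 0.00710 + 0.00256 = 0.71115.
So 1 − D = 0.28885, i.e. 0.289 to 3 decimal places.

0.289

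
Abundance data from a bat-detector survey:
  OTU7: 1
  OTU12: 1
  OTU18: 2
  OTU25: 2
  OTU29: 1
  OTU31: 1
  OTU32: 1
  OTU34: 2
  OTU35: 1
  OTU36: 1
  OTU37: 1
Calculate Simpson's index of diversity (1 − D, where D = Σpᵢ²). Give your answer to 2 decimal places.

0.90

Total N = 1+1+2+2+1+1+1+2+1+1+1 = 14, so the proportions are 0.0714, 0.0714, 0.1429, 0.1429, 0.0714, 0.0714, 0.0714, 0.1429, 0.0714, 0.0714, 0.0714 (working shown to 4 dp, full precision carried).
D = 0.0714² + 0.0714² + 0.1429² + 0.1429² + 0.0714² + 0.0714² + 0.0714² + 0.1429² + 0.0714² + 0.0714² + 0.0714² = 0.0051 + 0.0051 + 0.0204 + 0.0204 + 0.0051 + 0.0051 + 0.0051 + 0.0204 + 0.0051 + 0.0051 + 0.0051 = 0.1020.
So 1 − D = 0.8980, i.e. 0.90 to 2 decimal places.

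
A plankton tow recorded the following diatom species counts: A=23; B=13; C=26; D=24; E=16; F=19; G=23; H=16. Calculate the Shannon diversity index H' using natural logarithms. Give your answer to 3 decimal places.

2.055

Total N = 23+13+26+24+16+19+23+16 = 160, so the proportions are 0.14375, 0.08125, 0.1625, 0.15, 0.1, 0.11875, 0.14375, 0.1 (working shown to 5 dp, full precision carried).
Each pᵢ ln pᵢ term: 0.14375×(-1.93968)=-0.27883, 0.08125×(-2.51022)=-0.20396, 0.1625×(-1.81708)=-0.29528, 0.15×(-1.89712)=-0.28457, 0.1×(-2.30259)=-0.23026, 0.11875×(-2.13073)=-0.25302, 0.14375×(-1.93968)=-0.27883, 0.1×(-2.30259)=-0.23026.
Sum = -2.05500, so H' = 2.055.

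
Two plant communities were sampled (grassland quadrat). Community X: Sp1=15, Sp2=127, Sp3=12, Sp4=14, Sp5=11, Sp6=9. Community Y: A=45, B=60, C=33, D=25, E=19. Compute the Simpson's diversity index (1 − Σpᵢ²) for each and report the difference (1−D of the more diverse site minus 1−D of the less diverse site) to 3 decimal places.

Community X: N=188, proportions 0.07979, 0.67553, 0.06383, 0.07447, 0.05851, 0.04787, giving 1−D = 0.52196 (working shown to 5 dp, full precision carried).
Community Y: N=182, proportions 0.24725, 0.32967, 0.18132, 0.13736, 0.1044, giving 1−D = 0.76754.
Difference = |0.52196 − 0.76754| = 0.24558, i.e. 0.246 to 3 decimal places.

0.246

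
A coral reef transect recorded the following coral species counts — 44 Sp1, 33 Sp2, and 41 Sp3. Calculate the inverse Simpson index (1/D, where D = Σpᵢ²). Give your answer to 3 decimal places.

2.959

Total N = 44+33+41 = 118, so the proportions are 0.372881, 0.279661, 0.347458 (working shown to 6 dp, full precision carried).
D = 0.372881² + 0.279661² + 0.347458² = 0.139041 + 0.078210 + 0.120727 = 0.337978.
So 1/D = 2.95878, i.e. 2.959 to 3 decimal places.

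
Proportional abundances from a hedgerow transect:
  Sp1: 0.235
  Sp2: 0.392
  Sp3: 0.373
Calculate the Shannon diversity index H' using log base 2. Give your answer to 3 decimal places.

Each pᵢ log₂ pᵢ term (working shown to 5 dp, full precision carried): 0.235×(-2.08927)=-0.49098, 0.392×(-1.35107)=-0.52962, 0.373×(-1.42275)=-0.53069.
Sum = -1.55129, so H' = 1.551.

1.551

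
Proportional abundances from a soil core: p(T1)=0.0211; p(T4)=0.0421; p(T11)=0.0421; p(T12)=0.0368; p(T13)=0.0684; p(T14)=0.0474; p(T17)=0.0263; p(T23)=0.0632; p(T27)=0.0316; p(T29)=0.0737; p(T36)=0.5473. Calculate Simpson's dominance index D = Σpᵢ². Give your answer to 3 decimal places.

D = 0.0211² + 0.0421² + 0.0421² + 0.0368² + 0.0684² + 0.0474² + 0.0263² + 0.0632² + 0.0316² + 0.0737² + 0.5473² = 0.00045 + 0.00177 + 0.00177 + 0.00135 + 0.00468 + 0.00225 + 0.00069 + 0.00399 + 0.00100 + 0.00543 + 0.29954 = 0.32292 (working shown to 5 dp, full precision carried).
To 3 decimal places, D = 0.323.

0.323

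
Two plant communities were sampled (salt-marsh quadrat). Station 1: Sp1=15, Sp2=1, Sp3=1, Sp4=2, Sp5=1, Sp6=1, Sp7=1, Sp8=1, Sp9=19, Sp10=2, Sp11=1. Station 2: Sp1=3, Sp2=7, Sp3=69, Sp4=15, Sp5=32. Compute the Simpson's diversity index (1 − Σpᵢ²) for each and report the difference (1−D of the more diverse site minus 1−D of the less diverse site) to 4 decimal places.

Station 1: N=45, proportions 0.333333, 0.022222, 0.022222, 0.044444, 0.022222, 0.022222, 0.022222, 0.022222, 0.422222, 0.044444, 0.022222, giving 1−D = 0.703210 (working shown to 6 dp, full precision carried).
Station 2: N=126, proportions 0.02381, 0.055556, 0.547619, 0.119048, 0.253968, giving 1−D = 0.617788.
Difference = |0.703210 − 0.617788| = 0.085422, i.e. 0.0854 to 4 decimal places.

0.0854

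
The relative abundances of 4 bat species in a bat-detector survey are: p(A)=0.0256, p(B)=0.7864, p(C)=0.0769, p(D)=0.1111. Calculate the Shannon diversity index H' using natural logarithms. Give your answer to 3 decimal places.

Each pᵢ ln pᵢ term (working shown to 5 dp, full precision carried): 0.0256×(-3.66516)=-0.09383, 0.7864×(-0.24029)=-0.18896, 0.0769×(-2.56525)=-0.19727, 0.1111×(-2.19732)=-0.24412.
Sum = -0.72418, so H' = 0.724.

0.724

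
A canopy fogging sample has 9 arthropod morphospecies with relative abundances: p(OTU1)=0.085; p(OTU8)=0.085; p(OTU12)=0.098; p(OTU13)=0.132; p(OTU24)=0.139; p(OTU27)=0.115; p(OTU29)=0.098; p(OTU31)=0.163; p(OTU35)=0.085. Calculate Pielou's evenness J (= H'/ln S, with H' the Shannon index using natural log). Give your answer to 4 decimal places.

0.9875

H' = −Σ pᵢ ln pᵢ = −((-0.209534) + (-0.209534) + (-0.227633) + (-0.267294) + (-0.274286) + (-0.248725) + (-0.227633) + (-0.295683) + (-0.209534)) = 2.169855 (working shown to 6 dp, full precision carried).
With S = 9 species, ln S = 2.197225, so J = 2.169855/2.197225 = 0.987544, i.e. 0.9875 to 4 decimal places.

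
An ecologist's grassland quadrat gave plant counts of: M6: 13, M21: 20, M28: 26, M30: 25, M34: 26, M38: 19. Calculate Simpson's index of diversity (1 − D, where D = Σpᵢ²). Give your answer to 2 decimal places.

0.83

Total N = 13+20+26+25+26+19 = 129, so the proportions are 0.1008, 0.155, 0.2016, 0.1938, 0.2016, 0.1473 (working shown to 4 dp, full precision carried).
D = 0.1008² + 0.155² + 0.2016² + 0.1938² + 0.2016² + 0.1473² = 0.0102 + 0.0240 + 0.0406 + 0.0376 + 0.0406 + 0.0217 = 0.1747.
So 1 − D = 0.8253, i.e. 0.83 to 2 decimal places.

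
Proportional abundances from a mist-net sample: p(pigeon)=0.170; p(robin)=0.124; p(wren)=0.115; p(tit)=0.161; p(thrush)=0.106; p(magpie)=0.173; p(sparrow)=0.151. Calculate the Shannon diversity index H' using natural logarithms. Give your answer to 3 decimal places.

Each pᵢ ln pᵢ term (working shown to 5 dp, full precision carried): 0.17×(-1.77196)=-0.30123, 0.124×(-2.08747)=-0.25885, 0.115×(-2.16282)=-0.24872, 0.161×(-1.82635)=-0.29404, 0.106×(-2.24432)=-0.23790, 0.173×(-1.75446)=-0.30352, 0.151×(-1.89048)=-0.28546.
Sum = -1.92973, so H' = 1.930.

1.930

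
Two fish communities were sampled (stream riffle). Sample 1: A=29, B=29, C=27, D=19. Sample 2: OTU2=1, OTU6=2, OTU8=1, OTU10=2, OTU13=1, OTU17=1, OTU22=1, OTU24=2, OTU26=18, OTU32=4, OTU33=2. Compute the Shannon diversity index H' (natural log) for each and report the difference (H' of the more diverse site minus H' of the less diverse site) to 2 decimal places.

0.38

Sample 1: N=104, proportions 0.2788, 0.2788, 0.2596, 0.1827, giving H' = 1.3729 (working shown to 4 dp, full precision carried).
Sample 2: N=35, proportions 0.0286, 0.0571, 0.0286, 0.0571, 0.0286, 0.0286, 0.0286, 0.0571, 0.5143, 0.1143, 0.0571, giving H' = 1.7520.
Difference = |1.3729 − 1.7520| = 0.3791, i.e. 0.38 to 2 decimal places.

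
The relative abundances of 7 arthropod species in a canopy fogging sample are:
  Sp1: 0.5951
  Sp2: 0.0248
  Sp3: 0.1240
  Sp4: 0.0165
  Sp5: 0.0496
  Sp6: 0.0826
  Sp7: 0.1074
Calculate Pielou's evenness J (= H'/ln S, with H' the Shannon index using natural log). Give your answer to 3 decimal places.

H' = −Σ pᵢ ln pᵢ = −((-0.30887) + (-0.09168) + (-0.25885) + (-0.06772) + (-0.14899) + (-0.20598) + (-0.23963)) = 1.32173 (working shown to 5 dp, full precision carried).
With S = 7 species, ln S = 1.94591, so J = 1.32173/1.94591 = 0.67923, i.e. 0.679 to 3 decimal places.

0.679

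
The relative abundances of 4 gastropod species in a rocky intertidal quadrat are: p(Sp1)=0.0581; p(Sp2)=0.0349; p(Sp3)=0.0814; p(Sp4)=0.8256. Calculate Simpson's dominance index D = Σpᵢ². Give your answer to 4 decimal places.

D = 0.0581² + 0.0349² + 0.0814² + 0.8256² = 0.003376 + 0.001218 + 0.006626 + 0.681615 = 0.692835 (working shown to 6 dp, full precision carried).
To 4 decimal places, D = 0.6928.

0.6928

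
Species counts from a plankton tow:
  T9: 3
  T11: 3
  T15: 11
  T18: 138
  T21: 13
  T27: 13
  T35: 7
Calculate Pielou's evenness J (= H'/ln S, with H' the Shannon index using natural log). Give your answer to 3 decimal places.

Total N = 3+3+11+138+13+13+7 = 188, so the proportions are 0.01596, 0.01596, 0.05851, 0.73404, 0.06915, 0.06915, 0.03723 (working shown to 5 dp, full precision carried).
H' = −Σ pᵢ ln pᵢ = −((-0.06603) + (-0.06603) + (-0.16609) + (-0.22696) + (-0.18473) + (-0.18473) + (-0.12252)) = 1.01708.
With S = 7 species, ln S = 1.94591, so J = 1.01708/1.94591 = 0.52268, i.e. 0.523 to 3 decimal places.

0.523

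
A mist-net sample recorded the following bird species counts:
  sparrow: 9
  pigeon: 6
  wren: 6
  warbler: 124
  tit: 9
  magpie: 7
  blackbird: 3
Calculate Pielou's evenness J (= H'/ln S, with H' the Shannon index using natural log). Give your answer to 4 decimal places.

0.5035

Total N = 9+6+6+124+9+7+3 = 164, so the proportions are 0.054878, 0.036585, 0.036585, 0.756098, 0.054878, 0.042683, 0.018293 (working shown to 6 dp, full precision carried).
H' = −Σ pᵢ ln pᵢ = −((-0.159291) + (-0.121028) + (-0.121028) + (-0.211393) + (-0.159291) + (-0.134620) + (-0.073194)) = 0.979846.
With S = 7 species, ln S = 1.945910, so J = 0.979846/1.945910 = 0.503541, i.e. 0.5035 to 4 decimal places.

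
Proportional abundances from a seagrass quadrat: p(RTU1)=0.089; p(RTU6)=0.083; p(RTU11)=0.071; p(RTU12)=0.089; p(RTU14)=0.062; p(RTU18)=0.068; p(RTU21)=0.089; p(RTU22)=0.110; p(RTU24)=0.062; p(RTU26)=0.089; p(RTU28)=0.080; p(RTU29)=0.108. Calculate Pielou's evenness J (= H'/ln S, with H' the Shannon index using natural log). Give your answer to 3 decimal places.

H' = −Σ pᵢ ln pᵢ = −((-0.21530) + (-0.20658) + (-0.18780) + (-0.21530) + (-0.17240) + (-0.18280) + (-0.21530) + (-0.24280) + (-0.17240) + (-0.21530) + (-0.20206) + (-0.24037)) = 2.46841 (working shown to 5 dp, full precision carried).
With S = 12 species, ln S = 2.48491, so J = 2.46841/2.48491 = 0.99336, i.e. 0.993 to 3 decimal places.

0.993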